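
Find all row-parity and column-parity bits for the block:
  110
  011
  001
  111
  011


Row parities: 00110
Column parities: 000

Row P: 00110, Col P: 000, Corner: 0


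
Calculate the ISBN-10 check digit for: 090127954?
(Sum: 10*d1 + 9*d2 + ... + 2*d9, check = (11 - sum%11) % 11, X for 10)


Weighted sum: 194
194 mod 11 = 7

Check digit: 4


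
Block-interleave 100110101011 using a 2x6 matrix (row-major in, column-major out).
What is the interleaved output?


Matrix:
  100110
  101011
Read columns: 110001101101

110001101101


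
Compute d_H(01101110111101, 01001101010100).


XOR: 00100011101001
Count of 1s: 6

6


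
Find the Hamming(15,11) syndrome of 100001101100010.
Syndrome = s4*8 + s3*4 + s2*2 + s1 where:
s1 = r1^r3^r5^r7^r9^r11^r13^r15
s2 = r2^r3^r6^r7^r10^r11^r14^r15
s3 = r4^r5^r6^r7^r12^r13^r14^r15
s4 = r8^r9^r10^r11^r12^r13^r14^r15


s1=1, s2=0, s3=1, s4=1

Syndrome = 13 (error at position 13)


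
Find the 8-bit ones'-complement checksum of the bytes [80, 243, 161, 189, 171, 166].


Sum = 1010 mod 256 = 242
Complement = 13

13


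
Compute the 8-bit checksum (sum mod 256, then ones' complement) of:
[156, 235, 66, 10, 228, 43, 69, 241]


Sum = 1048 mod 256 = 24
Complement = 231

231


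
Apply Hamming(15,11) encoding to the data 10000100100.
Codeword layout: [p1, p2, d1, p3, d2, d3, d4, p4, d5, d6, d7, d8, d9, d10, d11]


Parity bits: p1=0, p2=0, p3=1, p4=0

001100000100100


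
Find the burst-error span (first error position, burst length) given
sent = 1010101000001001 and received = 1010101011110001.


XOR: 0000000011111000

Burst at position 8, length 5


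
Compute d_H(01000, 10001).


XOR: 11001
Count of 1s: 3

3


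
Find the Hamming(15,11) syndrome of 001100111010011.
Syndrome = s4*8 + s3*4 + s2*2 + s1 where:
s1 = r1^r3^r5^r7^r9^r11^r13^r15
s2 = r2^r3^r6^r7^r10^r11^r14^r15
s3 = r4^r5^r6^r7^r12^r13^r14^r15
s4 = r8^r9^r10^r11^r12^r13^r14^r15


s1=1, s2=1, s3=0, s4=1

Syndrome = 11 (error at position 11)


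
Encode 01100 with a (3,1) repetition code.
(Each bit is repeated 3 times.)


Each bit -> 3 copies

000111111000000


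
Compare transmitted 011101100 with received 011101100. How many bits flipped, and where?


XOR: 000000000

0 errors (received matches sent)


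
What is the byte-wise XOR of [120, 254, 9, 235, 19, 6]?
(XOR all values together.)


XOR chain: 120 ^ 254 ^ 9 ^ 235 ^ 19 ^ 6 = 113

113


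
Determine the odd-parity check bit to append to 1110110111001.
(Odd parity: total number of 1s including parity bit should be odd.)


Number of 1s in data: 9
Parity bit: 0

0


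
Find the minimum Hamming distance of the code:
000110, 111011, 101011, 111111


Comparing all pairs, minimum distance: 1
Can detect 0 errors, correct 0 errors

1


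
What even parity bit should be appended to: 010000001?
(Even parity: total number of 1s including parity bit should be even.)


Number of 1s in data: 2
Parity bit: 0

0


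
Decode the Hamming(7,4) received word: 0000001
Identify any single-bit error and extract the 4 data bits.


Syndrome = 7: error at position 7

Data: 0000 (corrected bit 7)


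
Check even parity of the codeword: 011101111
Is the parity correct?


Number of 1s: 7

No, parity error (7 ones)


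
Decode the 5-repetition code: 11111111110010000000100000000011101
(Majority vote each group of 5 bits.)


Groups: 11111, 11111, 00100, 00000, 10000, 00000, 11101
Majority votes: 1100001

1100001


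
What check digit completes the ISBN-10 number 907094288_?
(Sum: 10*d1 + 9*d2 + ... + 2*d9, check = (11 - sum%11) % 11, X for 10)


Weighted sum: 268
268 mod 11 = 4

Check digit: 7


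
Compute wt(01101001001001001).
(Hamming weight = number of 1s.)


Counting 1s in 01101001001001001

7


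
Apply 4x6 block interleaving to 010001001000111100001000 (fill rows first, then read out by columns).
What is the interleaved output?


Matrix:
  010001
  001000
  111100
  001000
Read columns: 001010100111001000001000

001010100111001000001000


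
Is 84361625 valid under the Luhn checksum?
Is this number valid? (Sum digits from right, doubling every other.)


Luhn sum = 40
40 mod 10 = 0

Valid (Luhn sum mod 10 = 0)


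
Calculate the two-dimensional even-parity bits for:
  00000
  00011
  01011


Row parities: 001
Column parities: 01000

Row P: 001, Col P: 01000, Corner: 1


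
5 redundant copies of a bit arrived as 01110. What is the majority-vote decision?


Ones: 3 out of 5
Threshold: 3

1 (3/5 voted 1)


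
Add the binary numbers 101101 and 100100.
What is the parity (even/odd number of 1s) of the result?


101101 = 45
100100 = 36
Sum = 81 = 1010001
1s count = 3

odd parity (3 ones in 1010001)


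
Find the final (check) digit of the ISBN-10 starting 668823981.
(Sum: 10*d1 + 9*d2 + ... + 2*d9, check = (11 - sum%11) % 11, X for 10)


Weighted sum: 323
323 mod 11 = 4

Check digit: 7


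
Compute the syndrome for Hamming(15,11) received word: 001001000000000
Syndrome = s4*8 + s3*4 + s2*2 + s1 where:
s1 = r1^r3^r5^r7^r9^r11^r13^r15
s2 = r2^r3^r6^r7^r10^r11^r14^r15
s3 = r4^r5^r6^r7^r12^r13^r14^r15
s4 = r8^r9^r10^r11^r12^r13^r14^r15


s1=1, s2=0, s3=1, s4=0

Syndrome = 5 (error at position 5)


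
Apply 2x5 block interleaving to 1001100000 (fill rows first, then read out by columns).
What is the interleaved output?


Matrix:
  10011
  00000
Read columns: 1000001010

1000001010


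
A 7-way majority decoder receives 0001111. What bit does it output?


Ones: 4 out of 7
Threshold: 4

1 (4/7 voted 1)


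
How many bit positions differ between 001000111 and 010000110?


XOR: 011000001
Count of 1s: 3

3


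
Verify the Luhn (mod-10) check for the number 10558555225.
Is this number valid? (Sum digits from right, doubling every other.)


Luhn sum = 33
33 mod 10 = 3

Invalid (Luhn sum mod 10 = 3)


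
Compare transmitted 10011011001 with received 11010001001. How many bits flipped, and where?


XOR: 01001010000

3 error(s) at position(s): 1, 4, 6


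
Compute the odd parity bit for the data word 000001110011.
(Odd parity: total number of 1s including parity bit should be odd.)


Number of 1s in data: 5
Parity bit: 0

0


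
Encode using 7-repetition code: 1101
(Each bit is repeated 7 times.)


Each bit -> 7 copies

1111111111111100000001111111


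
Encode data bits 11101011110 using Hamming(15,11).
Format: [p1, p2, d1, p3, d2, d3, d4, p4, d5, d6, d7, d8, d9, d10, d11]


Parity bits: p1=1, p2=0, p3=1, p4=1

101111011011110


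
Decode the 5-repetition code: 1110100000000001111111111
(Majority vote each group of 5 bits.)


Groups: 11101, 00000, 00000, 11111, 11111
Majority votes: 10011

10011


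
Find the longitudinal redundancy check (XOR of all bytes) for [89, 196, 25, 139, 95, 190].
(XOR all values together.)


XOR chain: 89 ^ 196 ^ 25 ^ 139 ^ 95 ^ 190 = 238

238


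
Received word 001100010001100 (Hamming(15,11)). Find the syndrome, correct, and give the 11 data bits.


Syndrome = 14: error at position 14

Data: 10000001110 (corrected bit 14)


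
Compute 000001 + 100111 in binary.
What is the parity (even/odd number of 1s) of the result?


000001 = 1
100111 = 39
Sum = 40 = 101000
1s count = 2

even parity (2 ones in 101000)


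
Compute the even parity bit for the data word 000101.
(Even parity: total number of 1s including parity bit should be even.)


Number of 1s in data: 2
Parity bit: 0

0


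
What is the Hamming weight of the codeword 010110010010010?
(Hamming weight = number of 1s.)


Counting 1s in 010110010010010

6


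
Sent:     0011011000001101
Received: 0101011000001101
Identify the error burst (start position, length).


XOR: 0110000000000000

Burst at position 1, length 2


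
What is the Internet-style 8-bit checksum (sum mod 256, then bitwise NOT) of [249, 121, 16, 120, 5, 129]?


Sum = 640 mod 256 = 128
Complement = 127

127


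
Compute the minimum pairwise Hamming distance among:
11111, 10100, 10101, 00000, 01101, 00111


Comparing all pairs, minimum distance: 1
Can detect 0 errors, correct 0 errors

1


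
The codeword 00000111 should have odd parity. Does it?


Number of 1s: 3

Yes, parity is correct (3 ones)


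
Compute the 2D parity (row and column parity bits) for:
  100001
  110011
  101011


Row parities: 000
Column parities: 111001

Row P: 000, Col P: 111001, Corner: 0


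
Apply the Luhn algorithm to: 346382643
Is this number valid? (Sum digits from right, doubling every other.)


Luhn sum = 52
52 mod 10 = 2

Invalid (Luhn sum mod 10 = 2)


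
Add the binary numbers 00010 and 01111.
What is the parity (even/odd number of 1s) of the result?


00010 = 2
01111 = 15
Sum = 17 = 10001
1s count = 2

even parity (2 ones in 10001)


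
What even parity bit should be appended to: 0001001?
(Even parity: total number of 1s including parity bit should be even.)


Number of 1s in data: 2
Parity bit: 0

0


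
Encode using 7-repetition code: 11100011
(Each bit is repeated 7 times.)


Each bit -> 7 copies

11111111111111111111100000000000000000000011111111111111


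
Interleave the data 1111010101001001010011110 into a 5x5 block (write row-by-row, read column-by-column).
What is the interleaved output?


Matrix:
  11110
  10101
  00100
  10100
  11110
Read columns: 1101110001111111000101000

1101110001111111000101000


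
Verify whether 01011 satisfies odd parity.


Number of 1s: 3

Yes, parity is correct (3 ones)


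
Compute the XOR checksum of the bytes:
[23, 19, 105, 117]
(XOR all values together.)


XOR chain: 23 ^ 19 ^ 105 ^ 117 = 24

24


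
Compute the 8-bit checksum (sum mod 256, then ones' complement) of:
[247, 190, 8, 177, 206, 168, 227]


Sum = 1223 mod 256 = 199
Complement = 56

56


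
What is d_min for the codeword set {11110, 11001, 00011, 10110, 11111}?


Comparing all pairs, minimum distance: 1
Can detect 0 errors, correct 0 errors

1


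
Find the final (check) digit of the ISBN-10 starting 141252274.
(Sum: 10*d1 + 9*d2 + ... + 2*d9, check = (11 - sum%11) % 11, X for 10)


Weighted sum: 145
145 mod 11 = 2

Check digit: 9


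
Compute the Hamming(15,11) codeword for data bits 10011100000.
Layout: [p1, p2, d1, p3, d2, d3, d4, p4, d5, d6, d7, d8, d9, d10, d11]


Parity bits: p1=1, p2=1, p3=1, p4=0

111100101100000


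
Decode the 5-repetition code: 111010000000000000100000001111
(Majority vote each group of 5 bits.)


Groups: 11101, 00000, 00000, 00010, 00000, 01111
Majority votes: 100001

100001


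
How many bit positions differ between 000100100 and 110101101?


XOR: 110001001
Count of 1s: 4

4


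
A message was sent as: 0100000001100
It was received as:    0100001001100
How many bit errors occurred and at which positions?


XOR: 0000001000000

1 error(s) at position(s): 6


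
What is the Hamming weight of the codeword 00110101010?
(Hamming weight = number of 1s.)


Counting 1s in 00110101010

5


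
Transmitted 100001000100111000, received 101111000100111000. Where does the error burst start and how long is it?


XOR: 001110000000000000

Burst at position 2, length 3


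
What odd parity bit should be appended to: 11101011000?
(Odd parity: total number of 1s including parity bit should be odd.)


Number of 1s in data: 6
Parity bit: 1

1


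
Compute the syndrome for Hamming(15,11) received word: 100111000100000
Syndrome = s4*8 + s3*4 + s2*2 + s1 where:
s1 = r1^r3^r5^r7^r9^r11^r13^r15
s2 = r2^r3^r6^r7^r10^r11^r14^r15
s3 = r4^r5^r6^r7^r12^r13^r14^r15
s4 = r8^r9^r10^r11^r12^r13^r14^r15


s1=0, s2=0, s3=1, s4=1

Syndrome = 12 (error at position 12)


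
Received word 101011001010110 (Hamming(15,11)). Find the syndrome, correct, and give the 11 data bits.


Syndrome = 0: no error detected

Data: 11101010110 (no errors)


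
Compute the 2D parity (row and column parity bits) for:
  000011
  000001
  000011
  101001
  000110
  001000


Row parities: 010101
Column parities: 100110

Row P: 010101, Col P: 100110, Corner: 1


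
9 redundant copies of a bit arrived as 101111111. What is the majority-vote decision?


Ones: 8 out of 9
Threshold: 5

1 (8/9 voted 1)


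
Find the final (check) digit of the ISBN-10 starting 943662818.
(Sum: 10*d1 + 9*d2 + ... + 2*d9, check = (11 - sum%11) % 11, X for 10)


Weighted sum: 289
289 mod 11 = 3

Check digit: 8


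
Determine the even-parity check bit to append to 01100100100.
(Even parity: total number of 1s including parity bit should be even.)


Number of 1s in data: 4
Parity bit: 0

0


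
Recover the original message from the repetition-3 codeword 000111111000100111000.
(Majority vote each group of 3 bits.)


Groups: 000, 111, 111, 000, 100, 111, 000
Majority votes: 0110010

0110010


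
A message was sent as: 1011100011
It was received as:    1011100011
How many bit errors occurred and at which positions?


XOR: 0000000000

0 errors (received matches sent)


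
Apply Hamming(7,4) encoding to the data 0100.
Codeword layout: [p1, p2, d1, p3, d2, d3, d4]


Parity bits: p1=1, p2=0, p3=1

1001100


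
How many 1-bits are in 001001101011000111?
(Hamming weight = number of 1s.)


Counting 1s in 001001101011000111

9


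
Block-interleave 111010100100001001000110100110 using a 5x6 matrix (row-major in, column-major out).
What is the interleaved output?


Matrix:
  111010
  100100
  001001
  000110
  100110
Read columns: 110011000010100010111001100100

110011000010100010111001100100


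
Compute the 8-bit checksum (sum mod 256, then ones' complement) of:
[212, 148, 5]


Sum = 365 mod 256 = 109
Complement = 146

146


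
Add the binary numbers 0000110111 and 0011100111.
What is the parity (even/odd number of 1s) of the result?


0000110111 = 55
0011100111 = 231
Sum = 286 = 100011110
1s count = 5

odd parity (5 ones in 100011110)


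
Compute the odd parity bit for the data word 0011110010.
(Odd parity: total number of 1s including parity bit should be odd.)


Number of 1s in data: 5
Parity bit: 0

0


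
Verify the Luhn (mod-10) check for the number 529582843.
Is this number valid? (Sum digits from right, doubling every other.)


Luhn sum = 50
50 mod 10 = 0

Valid (Luhn sum mod 10 = 0)


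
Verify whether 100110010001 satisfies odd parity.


Number of 1s: 5

Yes, parity is correct (5 ones)


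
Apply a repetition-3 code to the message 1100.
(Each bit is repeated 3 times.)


Each bit -> 3 copies

111111000000


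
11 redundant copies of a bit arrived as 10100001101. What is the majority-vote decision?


Ones: 5 out of 11
Threshold: 6

0 (5/11 voted 1)


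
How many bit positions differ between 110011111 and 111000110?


XOR: 001011001
Count of 1s: 4

4


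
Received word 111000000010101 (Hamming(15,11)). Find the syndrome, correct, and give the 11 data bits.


Syndrome = 9: error at position 9

Data: 10001010101 (corrected bit 9)


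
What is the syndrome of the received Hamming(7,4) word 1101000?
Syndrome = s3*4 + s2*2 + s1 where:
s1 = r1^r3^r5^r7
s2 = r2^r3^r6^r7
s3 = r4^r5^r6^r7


s1=1, s2=1, s3=1

Syndrome = 7 (error at position 7)


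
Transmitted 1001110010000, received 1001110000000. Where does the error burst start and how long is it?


XOR: 0000000010000

Burst at position 8, length 1


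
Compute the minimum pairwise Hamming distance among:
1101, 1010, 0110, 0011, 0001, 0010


Comparing all pairs, minimum distance: 1
Can detect 0 errors, correct 0 errors

1


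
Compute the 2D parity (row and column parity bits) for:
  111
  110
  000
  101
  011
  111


Row parities: 100001
Column parities: 000

Row P: 100001, Col P: 000, Corner: 0


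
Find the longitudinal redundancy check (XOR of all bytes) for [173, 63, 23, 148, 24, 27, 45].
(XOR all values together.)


XOR chain: 173 ^ 63 ^ 23 ^ 148 ^ 24 ^ 27 ^ 45 = 63

63


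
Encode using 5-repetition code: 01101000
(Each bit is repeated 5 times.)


Each bit -> 5 copies

0000011111111110000011111000000000000000


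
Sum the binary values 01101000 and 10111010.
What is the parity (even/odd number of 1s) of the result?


01101000 = 104
10111010 = 186
Sum = 290 = 100100010
1s count = 3

odd parity (3 ones in 100100010)


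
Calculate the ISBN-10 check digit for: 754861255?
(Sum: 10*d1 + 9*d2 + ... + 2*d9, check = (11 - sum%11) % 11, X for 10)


Weighted sum: 277
277 mod 11 = 2

Check digit: 9


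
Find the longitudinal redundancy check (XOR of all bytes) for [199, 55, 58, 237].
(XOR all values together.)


XOR chain: 199 ^ 55 ^ 58 ^ 237 = 39

39


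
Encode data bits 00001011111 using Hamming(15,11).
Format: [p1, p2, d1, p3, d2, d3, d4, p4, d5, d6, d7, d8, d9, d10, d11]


Parity bits: p1=0, p2=1, p3=0, p4=0

010000001011111


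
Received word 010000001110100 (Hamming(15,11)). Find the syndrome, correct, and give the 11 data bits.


Syndrome = 7: error at position 7

Data: 00011110100 (corrected bit 7)


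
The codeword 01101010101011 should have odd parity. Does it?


Number of 1s: 8

No, parity error (8 ones)


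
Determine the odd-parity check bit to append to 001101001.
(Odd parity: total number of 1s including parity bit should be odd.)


Number of 1s in data: 4
Parity bit: 1

1


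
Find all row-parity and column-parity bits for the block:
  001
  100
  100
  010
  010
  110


Row parities: 111110
Column parities: 111

Row P: 111110, Col P: 111, Corner: 1


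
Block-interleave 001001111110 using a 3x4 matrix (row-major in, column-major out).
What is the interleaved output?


Matrix:
  0010
  0111
  1110
Read columns: 001011111010

001011111010


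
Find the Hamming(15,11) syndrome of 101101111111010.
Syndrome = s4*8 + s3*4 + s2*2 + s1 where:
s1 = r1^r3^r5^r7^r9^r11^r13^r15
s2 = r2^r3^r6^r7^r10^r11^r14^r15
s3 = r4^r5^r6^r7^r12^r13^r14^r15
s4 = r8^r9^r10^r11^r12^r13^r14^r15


s1=1, s2=0, s3=1, s4=0

Syndrome = 5 (error at position 5)


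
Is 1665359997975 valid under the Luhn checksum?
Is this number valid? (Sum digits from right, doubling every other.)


Luhn sum = 66
66 mod 10 = 6

Invalid (Luhn sum mod 10 = 6)


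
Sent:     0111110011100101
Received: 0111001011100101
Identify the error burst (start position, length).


XOR: 0000111000000000

Burst at position 4, length 3


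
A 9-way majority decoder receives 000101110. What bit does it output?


Ones: 4 out of 9
Threshold: 5

0 (4/9 voted 1)


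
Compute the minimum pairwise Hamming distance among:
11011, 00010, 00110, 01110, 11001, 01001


Comparing all pairs, minimum distance: 1
Can detect 0 errors, correct 0 errors

1


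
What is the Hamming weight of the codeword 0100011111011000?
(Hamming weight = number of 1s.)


Counting 1s in 0100011111011000

8


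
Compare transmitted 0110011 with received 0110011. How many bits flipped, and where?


XOR: 0000000

0 errors (received matches sent)


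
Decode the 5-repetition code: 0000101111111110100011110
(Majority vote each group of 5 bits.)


Groups: 00001, 01111, 11111, 01000, 11110
Majority votes: 01101

01101


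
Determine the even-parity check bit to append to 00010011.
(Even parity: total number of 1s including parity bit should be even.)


Number of 1s in data: 3
Parity bit: 1

1


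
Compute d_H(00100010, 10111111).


XOR: 10011101
Count of 1s: 5

5


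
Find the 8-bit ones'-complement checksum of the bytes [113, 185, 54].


Sum = 352 mod 256 = 96
Complement = 159

159


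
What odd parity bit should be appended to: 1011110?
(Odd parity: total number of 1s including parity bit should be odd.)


Number of 1s in data: 5
Parity bit: 0

0


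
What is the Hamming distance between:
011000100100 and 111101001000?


XOR: 100101101100
Count of 1s: 6

6


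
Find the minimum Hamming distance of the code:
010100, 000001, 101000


Comparing all pairs, minimum distance: 3
Can detect 2 errors, correct 1 errors

3


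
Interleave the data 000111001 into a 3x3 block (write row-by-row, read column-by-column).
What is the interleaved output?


Matrix:
  000
  111
  001
Read columns: 010010011

010010011


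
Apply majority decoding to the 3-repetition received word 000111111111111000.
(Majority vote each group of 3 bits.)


Groups: 000, 111, 111, 111, 111, 000
Majority votes: 011110

011110


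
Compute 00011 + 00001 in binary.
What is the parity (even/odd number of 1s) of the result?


00011 = 3
00001 = 1
Sum = 4 = 100
1s count = 1

odd parity (1 ones in 100)


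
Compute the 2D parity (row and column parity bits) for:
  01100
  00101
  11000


Row parities: 000
Column parities: 10001

Row P: 000, Col P: 10001, Corner: 0


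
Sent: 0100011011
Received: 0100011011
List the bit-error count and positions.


XOR: 0000000000

0 errors (received matches sent)


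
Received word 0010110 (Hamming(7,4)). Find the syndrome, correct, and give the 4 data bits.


Syndrome = 0: no error detected

Data: 1110 (no errors)


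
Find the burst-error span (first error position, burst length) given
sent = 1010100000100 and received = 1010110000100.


XOR: 0000010000000

Burst at position 5, length 1


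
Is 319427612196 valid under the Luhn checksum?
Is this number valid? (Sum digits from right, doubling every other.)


Luhn sum = 55
55 mod 10 = 5

Invalid (Luhn sum mod 10 = 5)


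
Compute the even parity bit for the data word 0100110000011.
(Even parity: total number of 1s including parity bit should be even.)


Number of 1s in data: 5
Parity bit: 1

1


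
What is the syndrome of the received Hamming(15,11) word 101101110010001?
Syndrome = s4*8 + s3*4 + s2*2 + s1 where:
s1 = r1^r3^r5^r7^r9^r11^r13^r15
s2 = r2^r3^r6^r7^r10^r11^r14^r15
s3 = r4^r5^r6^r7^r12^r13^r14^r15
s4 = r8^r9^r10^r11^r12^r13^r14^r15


s1=1, s2=1, s3=0, s4=1

Syndrome = 11 (error at position 11)


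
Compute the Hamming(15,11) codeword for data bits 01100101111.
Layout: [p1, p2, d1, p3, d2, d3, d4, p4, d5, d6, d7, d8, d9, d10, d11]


Parity bits: p1=1, p2=0, p3=0, p4=1

100011010101111


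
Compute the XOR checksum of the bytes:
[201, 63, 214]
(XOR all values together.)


XOR chain: 201 ^ 63 ^ 214 = 32

32


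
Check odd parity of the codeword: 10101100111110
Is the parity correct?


Number of 1s: 9

Yes, parity is correct (9 ones)


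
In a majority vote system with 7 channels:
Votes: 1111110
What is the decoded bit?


Ones: 6 out of 7
Threshold: 4

1 (6/7 voted 1)


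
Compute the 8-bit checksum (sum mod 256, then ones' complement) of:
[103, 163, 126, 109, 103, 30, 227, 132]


Sum = 993 mod 256 = 225
Complement = 30

30


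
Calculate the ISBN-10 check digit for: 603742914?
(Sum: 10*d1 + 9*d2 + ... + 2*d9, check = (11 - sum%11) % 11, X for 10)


Weighted sum: 214
214 mod 11 = 5

Check digit: 6


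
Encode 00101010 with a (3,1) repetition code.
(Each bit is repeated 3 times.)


Each bit -> 3 copies

000000111000111000111000


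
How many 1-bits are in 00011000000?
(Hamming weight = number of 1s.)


Counting 1s in 00011000000

2


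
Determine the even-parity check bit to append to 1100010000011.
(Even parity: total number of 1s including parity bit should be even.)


Number of 1s in data: 5
Parity bit: 1

1


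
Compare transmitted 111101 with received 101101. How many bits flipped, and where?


XOR: 010000

1 error(s) at position(s): 1


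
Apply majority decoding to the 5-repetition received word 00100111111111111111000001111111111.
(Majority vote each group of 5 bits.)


Groups: 00100, 11111, 11111, 11111, 00000, 11111, 11111
Majority votes: 0111011

0111011


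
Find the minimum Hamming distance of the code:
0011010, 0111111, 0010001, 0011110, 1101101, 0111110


Comparing all pairs, minimum distance: 1
Can detect 0 errors, correct 0 errors

1


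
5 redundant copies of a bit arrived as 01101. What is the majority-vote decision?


Ones: 3 out of 5
Threshold: 3

1 (3/5 voted 1)


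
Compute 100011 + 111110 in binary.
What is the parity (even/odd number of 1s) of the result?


100011 = 35
111110 = 62
Sum = 97 = 1100001
1s count = 3

odd parity (3 ones in 1100001)


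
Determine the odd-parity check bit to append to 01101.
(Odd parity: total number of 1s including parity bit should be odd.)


Number of 1s in data: 3
Parity bit: 0

0


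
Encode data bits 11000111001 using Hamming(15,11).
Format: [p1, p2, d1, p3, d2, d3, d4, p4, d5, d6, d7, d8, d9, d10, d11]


Parity bits: p1=0, p2=0, p3=1, p4=0

001110000111001


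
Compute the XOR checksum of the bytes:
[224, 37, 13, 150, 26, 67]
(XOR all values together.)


XOR chain: 224 ^ 37 ^ 13 ^ 150 ^ 26 ^ 67 = 7

7


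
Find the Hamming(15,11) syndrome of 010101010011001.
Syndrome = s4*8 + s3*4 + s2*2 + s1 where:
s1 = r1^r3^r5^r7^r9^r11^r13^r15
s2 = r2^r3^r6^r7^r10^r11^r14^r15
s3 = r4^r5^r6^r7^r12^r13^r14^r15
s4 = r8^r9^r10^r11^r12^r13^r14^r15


s1=0, s2=0, s3=0, s4=0

Syndrome = 0 (no error)


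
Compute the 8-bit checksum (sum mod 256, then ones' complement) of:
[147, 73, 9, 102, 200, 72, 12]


Sum = 615 mod 256 = 103
Complement = 152

152


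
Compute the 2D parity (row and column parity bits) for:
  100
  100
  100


Row parities: 111
Column parities: 100

Row P: 111, Col P: 100, Corner: 1


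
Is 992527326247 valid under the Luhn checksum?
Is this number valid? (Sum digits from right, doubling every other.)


Luhn sum = 66
66 mod 10 = 6

Invalid (Luhn sum mod 10 = 6)


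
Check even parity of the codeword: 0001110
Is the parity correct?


Number of 1s: 3

No, parity error (3 ones)


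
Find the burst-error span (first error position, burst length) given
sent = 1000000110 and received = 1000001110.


XOR: 0000001000

Burst at position 6, length 1


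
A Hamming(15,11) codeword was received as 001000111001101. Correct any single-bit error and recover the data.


Syndrome = 11: error at position 11

Data: 10011011101 (corrected bit 11)


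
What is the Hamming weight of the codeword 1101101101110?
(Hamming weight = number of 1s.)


Counting 1s in 1101101101110

9


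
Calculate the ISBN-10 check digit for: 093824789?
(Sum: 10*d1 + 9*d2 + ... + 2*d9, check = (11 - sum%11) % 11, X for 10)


Weighted sum: 263
263 mod 11 = 10

Check digit: 1


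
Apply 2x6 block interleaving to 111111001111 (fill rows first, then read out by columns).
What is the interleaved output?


Matrix:
  111111
  001111
Read columns: 101011111111

101011111111


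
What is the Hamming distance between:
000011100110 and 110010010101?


XOR: 110001110011
Count of 1s: 7

7


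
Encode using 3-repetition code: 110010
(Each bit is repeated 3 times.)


Each bit -> 3 copies

111111000000111000


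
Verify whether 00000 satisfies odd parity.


Number of 1s: 0

No, parity error (0 ones)


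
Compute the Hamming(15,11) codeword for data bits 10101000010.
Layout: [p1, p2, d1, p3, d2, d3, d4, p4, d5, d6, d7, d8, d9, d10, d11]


Parity bits: p1=0, p2=1, p3=0, p4=0

011001001000010


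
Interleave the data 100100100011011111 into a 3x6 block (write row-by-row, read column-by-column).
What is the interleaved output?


Matrix:
  100100
  100011
  011111
Read columns: 110001001101011011

110001001101011011


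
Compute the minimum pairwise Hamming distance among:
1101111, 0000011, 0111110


Comparing all pairs, minimum distance: 3
Can detect 2 errors, correct 1 errors

3


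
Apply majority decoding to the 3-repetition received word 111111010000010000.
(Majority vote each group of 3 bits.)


Groups: 111, 111, 010, 000, 010, 000
Majority votes: 110000

110000


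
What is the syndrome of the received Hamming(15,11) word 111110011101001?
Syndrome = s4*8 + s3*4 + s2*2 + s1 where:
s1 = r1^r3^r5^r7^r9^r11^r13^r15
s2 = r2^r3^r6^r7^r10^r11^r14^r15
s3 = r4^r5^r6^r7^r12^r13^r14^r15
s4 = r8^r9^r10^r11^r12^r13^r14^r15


s1=1, s2=0, s3=0, s4=1

Syndrome = 9 (error at position 9)


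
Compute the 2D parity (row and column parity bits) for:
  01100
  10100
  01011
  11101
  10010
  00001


Row parities: 001001
Column parities: 11101

Row P: 001001, Col P: 11101, Corner: 0


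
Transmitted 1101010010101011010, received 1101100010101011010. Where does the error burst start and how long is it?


XOR: 0000110000000000000

Burst at position 4, length 2


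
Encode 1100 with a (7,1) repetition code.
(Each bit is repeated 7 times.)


Each bit -> 7 copies

1111111111111100000000000000


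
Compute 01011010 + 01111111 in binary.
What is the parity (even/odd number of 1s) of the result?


01011010 = 90
01111111 = 127
Sum = 217 = 11011001
1s count = 5

odd parity (5 ones in 11011001)


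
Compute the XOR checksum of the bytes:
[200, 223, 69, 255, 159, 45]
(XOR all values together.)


XOR chain: 200 ^ 223 ^ 69 ^ 255 ^ 159 ^ 45 = 31

31


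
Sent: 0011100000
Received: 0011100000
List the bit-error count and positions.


XOR: 0000000000

0 errors (received matches sent)


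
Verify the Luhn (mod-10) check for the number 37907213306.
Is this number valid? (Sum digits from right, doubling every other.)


Luhn sum = 44
44 mod 10 = 4

Invalid (Luhn sum mod 10 = 4)


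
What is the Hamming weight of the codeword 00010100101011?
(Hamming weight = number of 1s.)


Counting 1s in 00010100101011

6


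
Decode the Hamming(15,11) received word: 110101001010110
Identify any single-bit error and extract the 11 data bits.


Syndrome = 0: no error detected

Data: 00101010110 (no errors)


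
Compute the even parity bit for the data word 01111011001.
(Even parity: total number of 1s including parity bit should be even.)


Number of 1s in data: 7
Parity bit: 1

1


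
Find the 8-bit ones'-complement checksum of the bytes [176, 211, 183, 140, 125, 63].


Sum = 898 mod 256 = 130
Complement = 125

125


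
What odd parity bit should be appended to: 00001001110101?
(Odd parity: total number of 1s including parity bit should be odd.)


Number of 1s in data: 6
Parity bit: 1

1


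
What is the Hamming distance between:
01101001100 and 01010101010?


XOR: 00111100110
Count of 1s: 6

6


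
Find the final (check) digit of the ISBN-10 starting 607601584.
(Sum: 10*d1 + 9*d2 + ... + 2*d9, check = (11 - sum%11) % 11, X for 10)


Weighted sum: 215
215 mod 11 = 6

Check digit: 5


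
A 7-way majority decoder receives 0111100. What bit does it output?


Ones: 4 out of 7
Threshold: 4

1 (4/7 voted 1)


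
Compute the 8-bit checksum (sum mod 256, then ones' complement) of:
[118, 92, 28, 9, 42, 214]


Sum = 503 mod 256 = 247
Complement = 8

8


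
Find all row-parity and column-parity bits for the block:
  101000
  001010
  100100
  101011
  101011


Row parities: 00000
Column parities: 000110

Row P: 00000, Col P: 000110, Corner: 0


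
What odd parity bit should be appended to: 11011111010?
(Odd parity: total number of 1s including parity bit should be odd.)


Number of 1s in data: 8
Parity bit: 1

1


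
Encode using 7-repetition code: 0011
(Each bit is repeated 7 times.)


Each bit -> 7 copies

0000000000000011111111111111


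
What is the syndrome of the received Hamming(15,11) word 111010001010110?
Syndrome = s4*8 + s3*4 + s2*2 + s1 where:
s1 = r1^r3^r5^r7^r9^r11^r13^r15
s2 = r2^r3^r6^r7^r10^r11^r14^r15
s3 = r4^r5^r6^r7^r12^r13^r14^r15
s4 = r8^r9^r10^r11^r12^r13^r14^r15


s1=0, s2=0, s3=1, s4=0

Syndrome = 4 (error at position 4)


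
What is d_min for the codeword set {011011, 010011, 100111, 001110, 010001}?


Comparing all pairs, minimum distance: 1
Can detect 0 errors, correct 0 errors

1


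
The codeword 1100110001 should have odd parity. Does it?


Number of 1s: 5

Yes, parity is correct (5 ones)


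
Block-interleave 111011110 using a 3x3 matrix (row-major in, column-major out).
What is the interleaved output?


Matrix:
  111
  011
  110
Read columns: 101111110

101111110


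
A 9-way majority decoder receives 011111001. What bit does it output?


Ones: 6 out of 9
Threshold: 5

1 (6/9 voted 1)


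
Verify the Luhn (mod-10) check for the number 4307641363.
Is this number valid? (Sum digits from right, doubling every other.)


Luhn sum = 36
36 mod 10 = 6

Invalid (Luhn sum mod 10 = 6)


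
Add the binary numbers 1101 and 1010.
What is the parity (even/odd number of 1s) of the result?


1101 = 13
1010 = 10
Sum = 23 = 10111
1s count = 4

even parity (4 ones in 10111)


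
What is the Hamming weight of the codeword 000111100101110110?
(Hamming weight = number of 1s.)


Counting 1s in 000111100101110110

10


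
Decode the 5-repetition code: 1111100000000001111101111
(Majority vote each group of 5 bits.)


Groups: 11111, 00000, 00000, 11111, 01111
Majority votes: 10011

10011


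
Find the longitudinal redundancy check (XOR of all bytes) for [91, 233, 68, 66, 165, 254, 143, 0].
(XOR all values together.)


XOR chain: 91 ^ 233 ^ 68 ^ 66 ^ 165 ^ 254 ^ 143 ^ 0 = 96

96


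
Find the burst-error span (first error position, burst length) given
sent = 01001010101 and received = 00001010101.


XOR: 01000000000

Burst at position 1, length 1


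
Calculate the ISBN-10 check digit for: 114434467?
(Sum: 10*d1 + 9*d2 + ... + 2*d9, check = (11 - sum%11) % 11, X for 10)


Weighted sum: 165
165 mod 11 = 0

Check digit: 0


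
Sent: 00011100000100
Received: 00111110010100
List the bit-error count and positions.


XOR: 00100010010000

3 error(s) at position(s): 2, 6, 9


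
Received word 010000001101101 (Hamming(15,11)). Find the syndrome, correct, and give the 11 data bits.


Syndrome = 15: error at position 15

Data: 00001101100 (corrected bit 15)


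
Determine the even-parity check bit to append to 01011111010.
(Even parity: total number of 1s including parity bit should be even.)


Number of 1s in data: 7
Parity bit: 1

1


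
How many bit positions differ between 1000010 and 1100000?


XOR: 0100010
Count of 1s: 2

2


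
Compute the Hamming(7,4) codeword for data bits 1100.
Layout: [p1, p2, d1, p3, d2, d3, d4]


Parity bits: p1=0, p2=1, p3=1

0111100


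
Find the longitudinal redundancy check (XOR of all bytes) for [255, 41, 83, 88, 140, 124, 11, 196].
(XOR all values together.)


XOR chain: 255 ^ 41 ^ 83 ^ 88 ^ 140 ^ 124 ^ 11 ^ 196 = 226

226


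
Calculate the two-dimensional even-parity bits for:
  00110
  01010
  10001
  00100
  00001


Row parities: 00011
Column parities: 11000

Row P: 00011, Col P: 11000, Corner: 0


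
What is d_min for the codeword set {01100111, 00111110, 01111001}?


Comparing all pairs, minimum distance: 4
Can detect 3 errors, correct 1 errors

4


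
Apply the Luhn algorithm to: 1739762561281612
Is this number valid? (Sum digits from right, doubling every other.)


Luhn sum = 72
72 mod 10 = 2

Invalid (Luhn sum mod 10 = 2)


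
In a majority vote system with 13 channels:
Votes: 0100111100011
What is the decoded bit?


Ones: 7 out of 13
Threshold: 7

1 (7/13 voted 1)


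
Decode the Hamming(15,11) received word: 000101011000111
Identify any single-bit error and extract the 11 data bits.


Syndrome = 15: error at position 15

Data: 00101000110 (corrected bit 15)


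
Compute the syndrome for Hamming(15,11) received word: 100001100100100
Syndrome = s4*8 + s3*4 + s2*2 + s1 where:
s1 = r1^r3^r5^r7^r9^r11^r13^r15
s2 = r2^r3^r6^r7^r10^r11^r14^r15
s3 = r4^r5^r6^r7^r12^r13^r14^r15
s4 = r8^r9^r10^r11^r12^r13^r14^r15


s1=1, s2=1, s3=1, s4=0

Syndrome = 7 (error at position 7)


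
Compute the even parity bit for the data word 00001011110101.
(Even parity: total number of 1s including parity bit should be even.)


Number of 1s in data: 7
Parity bit: 1

1


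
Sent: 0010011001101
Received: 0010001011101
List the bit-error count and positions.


XOR: 0000010010000

2 error(s) at position(s): 5, 8


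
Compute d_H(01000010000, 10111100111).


XOR: 11111110111
Count of 1s: 10

10


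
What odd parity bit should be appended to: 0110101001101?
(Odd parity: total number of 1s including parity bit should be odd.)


Number of 1s in data: 7
Parity bit: 0

0


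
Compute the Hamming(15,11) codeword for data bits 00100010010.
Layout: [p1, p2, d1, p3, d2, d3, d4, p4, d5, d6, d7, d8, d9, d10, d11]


Parity bits: p1=1, p2=1, p3=0, p4=0

110001000010010


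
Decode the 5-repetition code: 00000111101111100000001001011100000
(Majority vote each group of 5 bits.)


Groups: 00000, 11110, 11111, 00000, 00100, 10111, 00000
Majority votes: 0110010

0110010


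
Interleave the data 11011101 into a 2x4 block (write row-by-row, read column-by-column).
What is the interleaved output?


Matrix:
  1101
  1101
Read columns: 11110011

11110011


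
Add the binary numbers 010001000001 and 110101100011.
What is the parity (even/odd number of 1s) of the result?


010001000001 = 1089
110101100011 = 3427
Sum = 4516 = 1000110100100
1s count = 5

odd parity (5 ones in 1000110100100)


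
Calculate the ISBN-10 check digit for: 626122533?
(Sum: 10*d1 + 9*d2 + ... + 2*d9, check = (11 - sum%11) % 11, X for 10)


Weighted sum: 190
190 mod 11 = 3

Check digit: 8


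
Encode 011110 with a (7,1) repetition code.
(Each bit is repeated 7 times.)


Each bit -> 7 copies

000000011111111111111111111111111110000000


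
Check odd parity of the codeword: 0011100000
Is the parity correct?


Number of 1s: 3

Yes, parity is correct (3 ones)


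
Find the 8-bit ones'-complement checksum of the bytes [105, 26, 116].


Sum = 247 mod 256 = 247
Complement = 8

8


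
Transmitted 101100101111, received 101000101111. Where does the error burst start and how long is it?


XOR: 000100000000

Burst at position 3, length 1


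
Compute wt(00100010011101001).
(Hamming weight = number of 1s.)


Counting 1s in 00100010011101001

7


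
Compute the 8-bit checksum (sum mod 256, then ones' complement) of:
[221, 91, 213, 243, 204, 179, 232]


Sum = 1383 mod 256 = 103
Complement = 152

152


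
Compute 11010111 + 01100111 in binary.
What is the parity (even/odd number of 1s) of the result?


11010111 = 215
01100111 = 103
Sum = 318 = 100111110
1s count = 6

even parity (6 ones in 100111110)


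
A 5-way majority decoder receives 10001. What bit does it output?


Ones: 2 out of 5
Threshold: 3

0 (2/5 voted 1)


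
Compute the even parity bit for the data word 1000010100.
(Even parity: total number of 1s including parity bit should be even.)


Number of 1s in data: 3
Parity bit: 1

1


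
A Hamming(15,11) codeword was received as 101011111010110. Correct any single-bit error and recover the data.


Syndrome = 15: error at position 15

Data: 11111010111 (corrected bit 15)


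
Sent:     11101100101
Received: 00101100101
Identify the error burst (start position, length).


XOR: 11000000000

Burst at position 0, length 2


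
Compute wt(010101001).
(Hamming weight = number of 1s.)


Counting 1s in 010101001

4


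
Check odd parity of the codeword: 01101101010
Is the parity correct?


Number of 1s: 6

No, parity error (6 ones)


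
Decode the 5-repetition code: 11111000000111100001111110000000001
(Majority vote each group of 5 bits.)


Groups: 11111, 00000, 01111, 00001, 11111, 00000, 00001
Majority votes: 1010100

1010100


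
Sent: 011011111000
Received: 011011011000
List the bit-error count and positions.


XOR: 000000100000

1 error(s) at position(s): 6
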